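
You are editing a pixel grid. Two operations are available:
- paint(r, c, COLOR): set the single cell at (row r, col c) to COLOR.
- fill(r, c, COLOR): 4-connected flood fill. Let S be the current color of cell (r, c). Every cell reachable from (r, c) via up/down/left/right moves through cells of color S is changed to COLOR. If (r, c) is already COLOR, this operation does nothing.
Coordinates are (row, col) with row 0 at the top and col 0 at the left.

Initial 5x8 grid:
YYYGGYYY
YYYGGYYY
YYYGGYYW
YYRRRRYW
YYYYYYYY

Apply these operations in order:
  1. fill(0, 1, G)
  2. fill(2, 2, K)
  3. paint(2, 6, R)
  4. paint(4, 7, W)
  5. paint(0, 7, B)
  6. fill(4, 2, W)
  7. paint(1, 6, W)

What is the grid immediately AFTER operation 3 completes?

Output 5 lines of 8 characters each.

After op 1 fill(0,1,G) [28 cells changed]:
GGGGGGGG
GGGGGGGG
GGGGGGGW
GGRRRRGW
GGGGGGGG
After op 2 fill(2,2,K) [34 cells changed]:
KKKKKKKK
KKKKKKKK
KKKKKKKW
KKRRRRKW
KKKKKKKK
After op 3 paint(2,6,R):
KKKKKKKK
KKKKKKKK
KKKKKKRW
KKRRRRKW
KKKKKKKK

Answer: KKKKKKKK
KKKKKKKK
KKKKKKRW
KKRRRRKW
KKKKKKKK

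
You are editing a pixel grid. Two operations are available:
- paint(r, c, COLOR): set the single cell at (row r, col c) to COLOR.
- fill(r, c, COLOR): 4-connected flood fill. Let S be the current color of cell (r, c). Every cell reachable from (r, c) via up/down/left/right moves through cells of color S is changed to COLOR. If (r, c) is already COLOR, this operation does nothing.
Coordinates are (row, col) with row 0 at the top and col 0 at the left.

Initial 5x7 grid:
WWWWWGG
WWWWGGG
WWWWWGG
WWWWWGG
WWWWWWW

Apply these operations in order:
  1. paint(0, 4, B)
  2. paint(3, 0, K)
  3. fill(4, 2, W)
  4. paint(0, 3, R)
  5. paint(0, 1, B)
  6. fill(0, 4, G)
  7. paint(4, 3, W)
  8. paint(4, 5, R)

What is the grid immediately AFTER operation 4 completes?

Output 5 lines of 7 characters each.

Answer: WWWRBGG
WWWWGGG
WWWWWGG
KWWWWGG
WWWWWWW

Derivation:
After op 1 paint(0,4,B):
WWWWBGG
WWWWGGG
WWWWWGG
WWWWWGG
WWWWWWW
After op 2 paint(3,0,K):
WWWWBGG
WWWWGGG
WWWWWGG
KWWWWGG
WWWWWWW
After op 3 fill(4,2,W) [0 cells changed]:
WWWWBGG
WWWWGGG
WWWWWGG
KWWWWGG
WWWWWWW
After op 4 paint(0,3,R):
WWWRBGG
WWWWGGG
WWWWWGG
KWWWWGG
WWWWWWW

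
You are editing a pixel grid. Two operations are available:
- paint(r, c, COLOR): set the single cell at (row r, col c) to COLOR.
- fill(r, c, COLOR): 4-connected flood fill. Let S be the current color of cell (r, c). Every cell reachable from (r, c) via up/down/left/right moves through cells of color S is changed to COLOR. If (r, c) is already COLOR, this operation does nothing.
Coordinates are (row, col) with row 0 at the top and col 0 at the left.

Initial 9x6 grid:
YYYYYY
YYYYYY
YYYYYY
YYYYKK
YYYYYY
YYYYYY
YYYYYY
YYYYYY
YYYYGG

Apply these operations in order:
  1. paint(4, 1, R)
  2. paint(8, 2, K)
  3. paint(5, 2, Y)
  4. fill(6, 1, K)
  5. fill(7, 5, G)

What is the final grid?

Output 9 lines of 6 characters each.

Answer: GGGGGG
GGGGGG
GGGGGG
GGGGGG
GRGGGG
GGGGGG
GGGGGG
GGGGGG
GGGGGG

Derivation:
After op 1 paint(4,1,R):
YYYYYY
YYYYYY
YYYYYY
YYYYKK
YRYYYY
YYYYYY
YYYYYY
YYYYYY
YYYYGG
After op 2 paint(8,2,K):
YYYYYY
YYYYYY
YYYYYY
YYYYKK
YRYYYY
YYYYYY
YYYYYY
YYYYYY
YYKYGG
After op 3 paint(5,2,Y):
YYYYYY
YYYYYY
YYYYYY
YYYYKK
YRYYYY
YYYYYY
YYYYYY
YYYYYY
YYKYGG
After op 4 fill(6,1,K) [48 cells changed]:
KKKKKK
KKKKKK
KKKKKK
KKKKKK
KRKKKK
KKKKKK
KKKKKK
KKKKKK
KKKKGG
After op 5 fill(7,5,G) [51 cells changed]:
GGGGGG
GGGGGG
GGGGGG
GGGGGG
GRGGGG
GGGGGG
GGGGGG
GGGGGG
GGGGGG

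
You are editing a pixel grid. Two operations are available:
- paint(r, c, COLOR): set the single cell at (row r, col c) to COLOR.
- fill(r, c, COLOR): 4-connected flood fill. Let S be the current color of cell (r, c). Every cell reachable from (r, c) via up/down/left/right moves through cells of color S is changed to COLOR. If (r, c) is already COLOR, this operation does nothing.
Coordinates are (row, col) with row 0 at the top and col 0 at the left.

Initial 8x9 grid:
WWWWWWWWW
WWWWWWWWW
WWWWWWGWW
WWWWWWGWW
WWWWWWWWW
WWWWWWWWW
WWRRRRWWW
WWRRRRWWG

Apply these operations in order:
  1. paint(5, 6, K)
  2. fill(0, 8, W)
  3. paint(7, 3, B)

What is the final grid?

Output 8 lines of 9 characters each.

After op 1 paint(5,6,K):
WWWWWWWWW
WWWWWWWWW
WWWWWWGWW
WWWWWWGWW
WWWWWWWWW
WWWWWWKWW
WWRRRRWWW
WWRRRRWWG
After op 2 fill(0,8,W) [0 cells changed]:
WWWWWWWWW
WWWWWWWWW
WWWWWWGWW
WWWWWWGWW
WWWWWWWWW
WWWWWWKWW
WWRRRRWWW
WWRRRRWWG
After op 3 paint(7,3,B):
WWWWWWWWW
WWWWWWWWW
WWWWWWGWW
WWWWWWGWW
WWWWWWWWW
WWWWWWKWW
WWRRRRWWW
WWRBRRWWG

Answer: WWWWWWWWW
WWWWWWWWW
WWWWWWGWW
WWWWWWGWW
WWWWWWWWW
WWWWWWKWW
WWRRRRWWW
WWRBRRWWG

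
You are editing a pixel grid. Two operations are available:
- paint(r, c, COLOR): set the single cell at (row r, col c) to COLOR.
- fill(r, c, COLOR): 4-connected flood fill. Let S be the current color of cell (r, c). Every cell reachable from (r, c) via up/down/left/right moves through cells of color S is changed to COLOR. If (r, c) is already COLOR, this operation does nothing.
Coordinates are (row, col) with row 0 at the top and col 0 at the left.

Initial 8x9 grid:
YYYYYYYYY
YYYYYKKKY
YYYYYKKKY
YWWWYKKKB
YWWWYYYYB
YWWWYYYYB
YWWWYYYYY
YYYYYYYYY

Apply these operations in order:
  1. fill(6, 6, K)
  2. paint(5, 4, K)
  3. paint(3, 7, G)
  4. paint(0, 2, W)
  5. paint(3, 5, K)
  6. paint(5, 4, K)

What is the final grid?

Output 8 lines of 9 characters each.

After op 1 fill(6,6,K) [48 cells changed]:
KKKKKKKKK
KKKKKKKKK
KKKKKKKKK
KWWWKKKKB
KWWWKKKKB
KWWWKKKKB
KWWWKKKKK
KKKKKKKKK
After op 2 paint(5,4,K):
KKKKKKKKK
KKKKKKKKK
KKKKKKKKK
KWWWKKKKB
KWWWKKKKB
KWWWKKKKB
KWWWKKKKK
KKKKKKKKK
After op 3 paint(3,7,G):
KKKKKKKKK
KKKKKKKKK
KKKKKKKKK
KWWWKKKGB
KWWWKKKKB
KWWWKKKKB
KWWWKKKKK
KKKKKKKKK
After op 4 paint(0,2,W):
KKWKKKKKK
KKKKKKKKK
KKKKKKKKK
KWWWKKKGB
KWWWKKKKB
KWWWKKKKB
KWWWKKKKK
KKKKKKKKK
After op 5 paint(3,5,K):
KKWKKKKKK
KKKKKKKKK
KKKKKKKKK
KWWWKKKGB
KWWWKKKKB
KWWWKKKKB
KWWWKKKKK
KKKKKKKKK
After op 6 paint(5,4,K):
KKWKKKKKK
KKKKKKKKK
KKKKKKKKK
KWWWKKKGB
KWWWKKKKB
KWWWKKKKB
KWWWKKKKK
KKKKKKKKK

Answer: KKWKKKKKK
KKKKKKKKK
KKKKKKKKK
KWWWKKKGB
KWWWKKKKB
KWWWKKKKB
KWWWKKKKK
KKKKKKKKK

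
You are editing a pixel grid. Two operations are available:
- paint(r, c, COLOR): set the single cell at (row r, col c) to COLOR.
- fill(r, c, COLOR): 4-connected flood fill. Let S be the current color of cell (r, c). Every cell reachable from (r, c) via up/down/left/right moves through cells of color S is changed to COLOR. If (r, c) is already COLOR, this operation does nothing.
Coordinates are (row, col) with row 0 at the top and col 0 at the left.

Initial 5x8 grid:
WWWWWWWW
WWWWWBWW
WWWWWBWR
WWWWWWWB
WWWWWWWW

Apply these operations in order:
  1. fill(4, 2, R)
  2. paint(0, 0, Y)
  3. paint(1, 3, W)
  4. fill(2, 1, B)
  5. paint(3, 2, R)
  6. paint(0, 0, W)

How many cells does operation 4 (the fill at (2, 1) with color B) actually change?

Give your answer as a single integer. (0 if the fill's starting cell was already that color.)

Answer: 35

Derivation:
After op 1 fill(4,2,R) [36 cells changed]:
RRRRRRRR
RRRRRBRR
RRRRRBRR
RRRRRRRB
RRRRRRRR
After op 2 paint(0,0,Y):
YRRRRRRR
RRRRRBRR
RRRRRBRR
RRRRRRRB
RRRRRRRR
After op 3 paint(1,3,W):
YRRRRRRR
RRRWRBRR
RRRRRBRR
RRRRRRRB
RRRRRRRR
After op 4 fill(2,1,B) [35 cells changed]:
YBBBBBBB
BBBWBBBB
BBBBBBBB
BBBBBBBB
BBBBBBBB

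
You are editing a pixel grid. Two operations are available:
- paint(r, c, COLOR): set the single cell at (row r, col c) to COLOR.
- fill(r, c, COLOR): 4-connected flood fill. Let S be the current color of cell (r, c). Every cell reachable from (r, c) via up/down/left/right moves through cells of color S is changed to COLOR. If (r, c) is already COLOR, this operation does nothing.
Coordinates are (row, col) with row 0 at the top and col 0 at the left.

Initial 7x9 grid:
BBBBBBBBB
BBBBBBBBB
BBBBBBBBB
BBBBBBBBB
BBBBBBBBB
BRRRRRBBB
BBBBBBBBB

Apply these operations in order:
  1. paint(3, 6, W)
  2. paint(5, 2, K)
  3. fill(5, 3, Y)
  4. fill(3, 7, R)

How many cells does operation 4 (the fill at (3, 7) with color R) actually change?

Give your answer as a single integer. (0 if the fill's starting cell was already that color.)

After op 1 paint(3,6,W):
BBBBBBBBB
BBBBBBBBB
BBBBBBBBB
BBBBBBWBB
BBBBBBBBB
BRRRRRBBB
BBBBBBBBB
After op 2 paint(5,2,K):
BBBBBBBBB
BBBBBBBBB
BBBBBBBBB
BBBBBBWBB
BBBBBBBBB
BRKRRRBBB
BBBBBBBBB
After op 3 fill(5,3,Y) [3 cells changed]:
BBBBBBBBB
BBBBBBBBB
BBBBBBBBB
BBBBBBWBB
BBBBBBBBB
BRKYYYBBB
BBBBBBBBB
After op 4 fill(3,7,R) [57 cells changed]:
RRRRRRRRR
RRRRRRRRR
RRRRRRRRR
RRRRRRWRR
RRRRRRRRR
RRKYYYRRR
RRRRRRRRR

Answer: 57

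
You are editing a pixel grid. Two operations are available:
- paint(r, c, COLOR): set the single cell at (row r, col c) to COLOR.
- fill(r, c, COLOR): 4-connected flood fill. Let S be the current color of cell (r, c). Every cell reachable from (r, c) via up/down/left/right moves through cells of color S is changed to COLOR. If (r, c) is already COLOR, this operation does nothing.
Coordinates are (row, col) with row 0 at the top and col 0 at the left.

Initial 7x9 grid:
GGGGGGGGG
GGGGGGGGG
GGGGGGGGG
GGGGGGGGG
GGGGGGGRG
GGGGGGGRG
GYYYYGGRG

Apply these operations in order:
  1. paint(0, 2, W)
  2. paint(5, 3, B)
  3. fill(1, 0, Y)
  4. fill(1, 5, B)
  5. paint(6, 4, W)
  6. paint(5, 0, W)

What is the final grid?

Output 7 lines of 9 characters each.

Answer: BBWBBBBBB
BBBBBBBBB
BBBBBBBBB
BBBBBBBBB
BBBBBBBRB
WBBBBBBRB
BBBBWBBRB

Derivation:
After op 1 paint(0,2,W):
GGWGGGGGG
GGGGGGGGG
GGGGGGGGG
GGGGGGGGG
GGGGGGGRG
GGGGGGGRG
GYYYYGGRG
After op 2 paint(5,3,B):
GGWGGGGGG
GGGGGGGGG
GGGGGGGGG
GGGGGGGGG
GGGGGGGRG
GGGBGGGRG
GYYYYGGRG
After op 3 fill(1,0,Y) [54 cells changed]:
YYWYYYYYY
YYYYYYYYY
YYYYYYYYY
YYYYYYYYY
YYYYYYYRY
YYYBYYYRY
YYYYYYYRY
After op 4 fill(1,5,B) [58 cells changed]:
BBWBBBBBB
BBBBBBBBB
BBBBBBBBB
BBBBBBBBB
BBBBBBBRB
BBBBBBBRB
BBBBBBBRB
After op 5 paint(6,4,W):
BBWBBBBBB
BBBBBBBBB
BBBBBBBBB
BBBBBBBBB
BBBBBBBRB
BBBBBBBRB
BBBBWBBRB
After op 6 paint(5,0,W):
BBWBBBBBB
BBBBBBBBB
BBBBBBBBB
BBBBBBBBB
BBBBBBBRB
WBBBBBBRB
BBBBWBBRB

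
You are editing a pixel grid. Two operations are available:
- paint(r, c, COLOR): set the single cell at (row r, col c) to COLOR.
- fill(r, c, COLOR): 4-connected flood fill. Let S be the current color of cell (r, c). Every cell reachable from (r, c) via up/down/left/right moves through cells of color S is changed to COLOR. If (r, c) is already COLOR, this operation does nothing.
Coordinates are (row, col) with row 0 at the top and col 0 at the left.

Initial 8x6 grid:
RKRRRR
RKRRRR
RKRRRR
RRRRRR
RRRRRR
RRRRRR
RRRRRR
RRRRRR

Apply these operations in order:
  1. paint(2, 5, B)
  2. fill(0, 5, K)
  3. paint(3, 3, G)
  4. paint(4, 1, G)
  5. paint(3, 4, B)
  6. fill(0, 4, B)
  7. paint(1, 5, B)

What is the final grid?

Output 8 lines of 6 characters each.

After op 1 paint(2,5,B):
RKRRRR
RKRRRR
RKRRRB
RRRRRR
RRRRRR
RRRRRR
RRRRRR
RRRRRR
After op 2 fill(0,5,K) [44 cells changed]:
KKKKKK
KKKKKK
KKKKKB
KKKKKK
KKKKKK
KKKKKK
KKKKKK
KKKKKK
After op 3 paint(3,3,G):
KKKKKK
KKKKKK
KKKKKB
KKKGKK
KKKKKK
KKKKKK
KKKKKK
KKKKKK
After op 4 paint(4,1,G):
KKKKKK
KKKKKK
KKKKKB
KKKGKK
KGKKKK
KKKKKK
KKKKKK
KKKKKK
After op 5 paint(3,4,B):
KKKKKK
KKKKKK
KKKKKB
KKKGBK
KGKKKK
KKKKKK
KKKKKK
KKKKKK
After op 6 fill(0,4,B) [44 cells changed]:
BBBBBB
BBBBBB
BBBBBB
BBBGBB
BGBBBB
BBBBBB
BBBBBB
BBBBBB
After op 7 paint(1,5,B):
BBBBBB
BBBBBB
BBBBBB
BBBGBB
BGBBBB
BBBBBB
BBBBBB
BBBBBB

Answer: BBBBBB
BBBBBB
BBBBBB
BBBGBB
BGBBBB
BBBBBB
BBBBBB
BBBBBB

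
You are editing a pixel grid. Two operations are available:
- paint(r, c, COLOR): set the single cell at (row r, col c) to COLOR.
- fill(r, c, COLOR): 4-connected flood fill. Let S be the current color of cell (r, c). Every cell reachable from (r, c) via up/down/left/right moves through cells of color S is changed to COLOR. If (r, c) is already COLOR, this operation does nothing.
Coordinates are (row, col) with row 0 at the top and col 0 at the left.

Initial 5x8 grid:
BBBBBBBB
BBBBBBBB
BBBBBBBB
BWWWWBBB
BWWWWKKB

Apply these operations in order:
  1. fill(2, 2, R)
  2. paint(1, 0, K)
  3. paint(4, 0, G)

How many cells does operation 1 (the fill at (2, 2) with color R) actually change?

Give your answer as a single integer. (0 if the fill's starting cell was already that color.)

Answer: 30

Derivation:
After op 1 fill(2,2,R) [30 cells changed]:
RRRRRRRR
RRRRRRRR
RRRRRRRR
RWWWWRRR
RWWWWKKR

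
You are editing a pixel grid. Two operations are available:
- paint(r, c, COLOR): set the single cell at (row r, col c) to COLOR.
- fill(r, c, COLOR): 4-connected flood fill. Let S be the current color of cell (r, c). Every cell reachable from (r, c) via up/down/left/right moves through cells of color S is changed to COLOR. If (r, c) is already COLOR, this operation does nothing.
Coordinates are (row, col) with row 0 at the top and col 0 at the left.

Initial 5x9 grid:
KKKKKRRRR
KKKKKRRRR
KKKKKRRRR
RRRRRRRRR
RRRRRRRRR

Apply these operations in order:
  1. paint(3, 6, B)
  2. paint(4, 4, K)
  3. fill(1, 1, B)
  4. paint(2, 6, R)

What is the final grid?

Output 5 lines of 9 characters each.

After op 1 paint(3,6,B):
KKKKKRRRR
KKKKKRRRR
KKKKKRRRR
RRRRRRBRR
RRRRRRRRR
After op 2 paint(4,4,K):
KKKKKRRRR
KKKKKRRRR
KKKKKRRRR
RRRRRRBRR
RRRRKRRRR
After op 3 fill(1,1,B) [15 cells changed]:
BBBBBRRRR
BBBBBRRRR
BBBBBRRRR
RRRRRRBRR
RRRRKRRRR
After op 4 paint(2,6,R):
BBBBBRRRR
BBBBBRRRR
BBBBBRRRR
RRRRRRBRR
RRRRKRRRR

Answer: BBBBBRRRR
BBBBBRRRR
BBBBBRRRR
RRRRRRBRR
RRRRKRRRR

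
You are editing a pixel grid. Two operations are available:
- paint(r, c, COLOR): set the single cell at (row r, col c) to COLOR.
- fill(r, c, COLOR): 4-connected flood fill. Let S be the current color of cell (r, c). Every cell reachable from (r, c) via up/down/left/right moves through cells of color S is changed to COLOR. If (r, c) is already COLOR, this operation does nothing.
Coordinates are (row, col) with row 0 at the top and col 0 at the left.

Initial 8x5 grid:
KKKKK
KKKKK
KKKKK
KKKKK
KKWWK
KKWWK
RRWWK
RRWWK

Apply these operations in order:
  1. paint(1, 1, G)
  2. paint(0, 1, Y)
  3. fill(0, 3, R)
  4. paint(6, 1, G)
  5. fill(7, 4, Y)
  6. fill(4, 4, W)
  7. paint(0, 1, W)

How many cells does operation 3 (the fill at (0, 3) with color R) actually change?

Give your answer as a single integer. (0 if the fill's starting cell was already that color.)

Answer: 26

Derivation:
After op 1 paint(1,1,G):
KKKKK
KGKKK
KKKKK
KKKKK
KKWWK
KKWWK
RRWWK
RRWWK
After op 2 paint(0,1,Y):
KYKKK
KGKKK
KKKKK
KKKKK
KKWWK
KKWWK
RRWWK
RRWWK
After op 3 fill(0,3,R) [26 cells changed]:
RYRRR
RGRRR
RRRRR
RRRRR
RRWWR
RRWWR
RRWWR
RRWWR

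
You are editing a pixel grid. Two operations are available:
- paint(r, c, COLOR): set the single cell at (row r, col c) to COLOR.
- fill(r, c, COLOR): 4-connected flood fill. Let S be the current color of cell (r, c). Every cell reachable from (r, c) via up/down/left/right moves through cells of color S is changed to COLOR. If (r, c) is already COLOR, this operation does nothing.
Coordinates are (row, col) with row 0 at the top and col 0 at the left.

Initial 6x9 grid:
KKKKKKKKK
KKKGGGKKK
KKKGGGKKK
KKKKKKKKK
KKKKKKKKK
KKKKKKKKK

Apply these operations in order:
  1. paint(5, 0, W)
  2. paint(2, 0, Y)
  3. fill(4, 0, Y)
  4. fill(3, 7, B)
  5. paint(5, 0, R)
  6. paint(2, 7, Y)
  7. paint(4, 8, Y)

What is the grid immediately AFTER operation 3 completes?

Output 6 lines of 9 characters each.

After op 1 paint(5,0,W):
KKKKKKKKK
KKKGGGKKK
KKKGGGKKK
KKKKKKKKK
KKKKKKKKK
WKKKKKKKK
After op 2 paint(2,0,Y):
KKKKKKKKK
KKKGGGKKK
YKKGGGKKK
KKKKKKKKK
KKKKKKKKK
WKKKKKKKK
After op 3 fill(4,0,Y) [46 cells changed]:
YYYYYYYYY
YYYGGGYYY
YYYGGGYYY
YYYYYYYYY
YYYYYYYYY
WYYYYYYYY

Answer: YYYYYYYYY
YYYGGGYYY
YYYGGGYYY
YYYYYYYYY
YYYYYYYYY
WYYYYYYYY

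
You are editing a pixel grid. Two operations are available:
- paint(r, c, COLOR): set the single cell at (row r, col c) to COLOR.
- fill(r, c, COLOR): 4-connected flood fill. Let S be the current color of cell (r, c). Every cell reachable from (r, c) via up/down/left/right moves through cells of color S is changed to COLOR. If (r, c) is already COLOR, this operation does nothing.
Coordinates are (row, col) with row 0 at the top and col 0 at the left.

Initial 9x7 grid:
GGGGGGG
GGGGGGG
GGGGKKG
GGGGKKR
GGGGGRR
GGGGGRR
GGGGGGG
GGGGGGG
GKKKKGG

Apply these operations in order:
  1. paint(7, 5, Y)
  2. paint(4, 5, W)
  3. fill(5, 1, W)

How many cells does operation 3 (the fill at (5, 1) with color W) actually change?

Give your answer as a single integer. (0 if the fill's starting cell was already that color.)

Answer: 49

Derivation:
After op 1 paint(7,5,Y):
GGGGGGG
GGGGGGG
GGGGKKG
GGGGKKR
GGGGGRR
GGGGGRR
GGGGGGG
GGGGGYG
GKKKKGG
After op 2 paint(4,5,W):
GGGGGGG
GGGGGGG
GGGGKKG
GGGGKKR
GGGGGWR
GGGGGRR
GGGGGGG
GGGGGYG
GKKKKGG
After op 3 fill(5,1,W) [49 cells changed]:
WWWWWWW
WWWWWWW
WWWWKKW
WWWWKKR
WWWWWWR
WWWWWRR
WWWWWWW
WWWWWYW
WKKKKWW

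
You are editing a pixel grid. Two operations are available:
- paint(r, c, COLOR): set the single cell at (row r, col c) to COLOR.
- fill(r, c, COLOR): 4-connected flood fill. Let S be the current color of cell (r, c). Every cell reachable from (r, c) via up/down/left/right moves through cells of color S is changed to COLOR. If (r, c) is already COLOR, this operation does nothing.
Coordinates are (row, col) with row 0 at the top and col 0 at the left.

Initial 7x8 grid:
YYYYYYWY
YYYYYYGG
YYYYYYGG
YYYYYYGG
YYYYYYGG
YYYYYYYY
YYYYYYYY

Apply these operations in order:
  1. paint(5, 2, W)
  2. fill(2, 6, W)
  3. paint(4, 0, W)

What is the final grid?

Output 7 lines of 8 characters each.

Answer: YYYYYYWY
YYYYYYWW
YYYYYYWW
YYYYYYWW
WYYYYYWW
YYWYYYYY
YYYYYYYY

Derivation:
After op 1 paint(5,2,W):
YYYYYYWY
YYYYYYGG
YYYYYYGG
YYYYYYGG
YYYYYYGG
YYWYYYYY
YYYYYYYY
After op 2 fill(2,6,W) [8 cells changed]:
YYYYYYWY
YYYYYYWW
YYYYYYWW
YYYYYYWW
YYYYYYWW
YYWYYYYY
YYYYYYYY
After op 3 paint(4,0,W):
YYYYYYWY
YYYYYYWW
YYYYYYWW
YYYYYYWW
WYYYYYWW
YYWYYYYY
YYYYYYYY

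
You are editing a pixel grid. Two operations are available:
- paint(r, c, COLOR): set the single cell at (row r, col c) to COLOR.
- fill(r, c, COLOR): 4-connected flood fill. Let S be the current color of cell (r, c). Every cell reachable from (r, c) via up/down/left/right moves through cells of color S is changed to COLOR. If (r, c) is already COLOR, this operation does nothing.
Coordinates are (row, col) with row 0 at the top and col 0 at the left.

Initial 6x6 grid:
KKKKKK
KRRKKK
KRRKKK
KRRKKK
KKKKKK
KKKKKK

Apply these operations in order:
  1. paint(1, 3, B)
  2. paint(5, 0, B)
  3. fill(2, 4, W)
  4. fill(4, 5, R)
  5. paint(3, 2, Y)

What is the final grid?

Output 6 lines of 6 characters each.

Answer: RRRRRR
RRRBRR
RRRRRR
RRYRRR
RRRRRR
BRRRRR

Derivation:
After op 1 paint(1,3,B):
KKKKKK
KRRBKK
KRRKKK
KRRKKK
KKKKKK
KKKKKK
After op 2 paint(5,0,B):
KKKKKK
KRRBKK
KRRKKK
KRRKKK
KKKKKK
BKKKKK
After op 3 fill(2,4,W) [28 cells changed]:
WWWWWW
WRRBWW
WRRWWW
WRRWWW
WWWWWW
BWWWWW
After op 4 fill(4,5,R) [28 cells changed]:
RRRRRR
RRRBRR
RRRRRR
RRRRRR
RRRRRR
BRRRRR
After op 5 paint(3,2,Y):
RRRRRR
RRRBRR
RRRRRR
RRYRRR
RRRRRR
BRRRRR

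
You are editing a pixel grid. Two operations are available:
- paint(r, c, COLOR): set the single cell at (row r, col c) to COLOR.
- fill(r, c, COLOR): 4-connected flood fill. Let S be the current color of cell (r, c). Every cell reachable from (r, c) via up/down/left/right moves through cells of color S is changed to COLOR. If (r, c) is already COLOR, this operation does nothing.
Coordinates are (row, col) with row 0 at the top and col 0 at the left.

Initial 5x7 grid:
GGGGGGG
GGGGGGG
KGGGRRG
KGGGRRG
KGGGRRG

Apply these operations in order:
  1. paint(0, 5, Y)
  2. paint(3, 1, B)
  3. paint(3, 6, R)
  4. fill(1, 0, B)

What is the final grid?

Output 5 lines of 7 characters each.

After op 1 paint(0,5,Y):
GGGGGYG
GGGGGGG
KGGGRRG
KGGGRRG
KGGGRRG
After op 2 paint(3,1,B):
GGGGGYG
GGGGGGG
KGGGRRG
KBGGRRG
KGGGRRG
After op 3 paint(3,6,R):
GGGGGYG
GGGGGGG
KGGGRRG
KBGGRRR
KGGGRRG
After op 4 fill(1,0,B) [22 cells changed]:
BBBBBYB
BBBBBBB
KBBBRRB
KBBBRRR
KBBBRRG

Answer: BBBBBYB
BBBBBBB
KBBBRRB
KBBBRRR
KBBBRRG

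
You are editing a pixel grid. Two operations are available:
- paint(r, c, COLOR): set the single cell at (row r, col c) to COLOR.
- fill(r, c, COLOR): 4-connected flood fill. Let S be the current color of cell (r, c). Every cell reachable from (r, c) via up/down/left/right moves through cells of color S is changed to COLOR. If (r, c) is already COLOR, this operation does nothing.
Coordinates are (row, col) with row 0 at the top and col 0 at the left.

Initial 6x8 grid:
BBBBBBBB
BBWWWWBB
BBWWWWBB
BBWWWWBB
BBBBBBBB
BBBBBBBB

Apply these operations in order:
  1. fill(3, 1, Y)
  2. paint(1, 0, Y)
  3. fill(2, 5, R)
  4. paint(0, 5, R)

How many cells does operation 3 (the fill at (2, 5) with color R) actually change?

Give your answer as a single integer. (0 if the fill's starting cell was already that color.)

Answer: 12

Derivation:
After op 1 fill(3,1,Y) [36 cells changed]:
YYYYYYYY
YYWWWWYY
YYWWWWYY
YYWWWWYY
YYYYYYYY
YYYYYYYY
After op 2 paint(1,0,Y):
YYYYYYYY
YYWWWWYY
YYWWWWYY
YYWWWWYY
YYYYYYYY
YYYYYYYY
After op 3 fill(2,5,R) [12 cells changed]:
YYYYYYYY
YYRRRRYY
YYRRRRYY
YYRRRRYY
YYYYYYYY
YYYYYYYY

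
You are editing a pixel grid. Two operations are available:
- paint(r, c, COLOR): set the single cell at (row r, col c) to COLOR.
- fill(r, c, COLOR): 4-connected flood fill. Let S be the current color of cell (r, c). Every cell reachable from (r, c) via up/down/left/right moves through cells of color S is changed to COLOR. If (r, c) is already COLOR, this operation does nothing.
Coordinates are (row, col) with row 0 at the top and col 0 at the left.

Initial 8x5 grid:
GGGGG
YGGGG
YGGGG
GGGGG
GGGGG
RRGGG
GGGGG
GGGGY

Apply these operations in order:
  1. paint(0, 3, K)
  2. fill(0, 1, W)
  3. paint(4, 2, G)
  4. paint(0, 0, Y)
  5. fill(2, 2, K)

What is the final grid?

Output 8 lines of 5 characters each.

After op 1 paint(0,3,K):
GGGKG
YGGGG
YGGGG
GGGGG
GGGGG
RRGGG
GGGGG
GGGGY
After op 2 fill(0,1,W) [34 cells changed]:
WWWKW
YWWWW
YWWWW
WWWWW
WWWWW
RRWWW
WWWWW
WWWWY
After op 3 paint(4,2,G):
WWWKW
YWWWW
YWWWW
WWWWW
WWGWW
RRWWW
WWWWW
WWWWY
After op 4 paint(0,0,Y):
YWWKW
YWWWW
YWWWW
WWWWW
WWGWW
RRWWW
WWWWW
WWWWY
After op 5 fill(2,2,K) [32 cells changed]:
YKKKK
YKKKK
YKKKK
KKKKK
KKGKK
RRKKK
KKKKK
KKKKY

Answer: YKKKK
YKKKK
YKKKK
KKKKK
KKGKK
RRKKK
KKKKK
KKKKY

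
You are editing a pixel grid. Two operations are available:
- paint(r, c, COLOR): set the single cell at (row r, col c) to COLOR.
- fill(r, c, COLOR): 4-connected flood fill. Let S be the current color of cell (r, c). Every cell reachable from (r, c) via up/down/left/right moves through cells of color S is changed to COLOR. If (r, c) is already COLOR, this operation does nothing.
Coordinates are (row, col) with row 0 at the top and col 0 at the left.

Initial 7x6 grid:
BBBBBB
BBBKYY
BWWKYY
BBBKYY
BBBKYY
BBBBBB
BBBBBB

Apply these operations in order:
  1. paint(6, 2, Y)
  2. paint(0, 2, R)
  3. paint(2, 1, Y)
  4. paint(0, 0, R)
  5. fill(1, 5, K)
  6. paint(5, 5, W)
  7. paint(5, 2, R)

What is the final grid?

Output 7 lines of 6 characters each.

Answer: RBRBBB
BBBKKK
BYWKKK
BBBKKK
BBBKKK
BBRBBW
BBYBBB

Derivation:
After op 1 paint(6,2,Y):
BBBBBB
BBBKYY
BWWKYY
BBBKYY
BBBKYY
BBBBBB
BBYBBB
After op 2 paint(0,2,R):
BBRBBB
BBBKYY
BWWKYY
BBBKYY
BBBKYY
BBBBBB
BBYBBB
After op 3 paint(2,1,Y):
BBRBBB
BBBKYY
BYWKYY
BBBKYY
BBBKYY
BBBBBB
BBYBBB
After op 4 paint(0,0,R):
RBRBBB
BBBKYY
BYWKYY
BBBKYY
BBBKYY
BBBBBB
BBYBBB
After op 5 fill(1,5,K) [8 cells changed]:
RBRBBB
BBBKKK
BYWKKK
BBBKKK
BBBKKK
BBBBBB
BBYBBB
After op 6 paint(5,5,W):
RBRBBB
BBBKKK
BYWKKK
BBBKKK
BBBKKK
BBBBBW
BBYBBB
After op 7 paint(5,2,R):
RBRBBB
BBBKKK
BYWKKK
BBBKKK
BBBKKK
BBRBBW
BBYBBB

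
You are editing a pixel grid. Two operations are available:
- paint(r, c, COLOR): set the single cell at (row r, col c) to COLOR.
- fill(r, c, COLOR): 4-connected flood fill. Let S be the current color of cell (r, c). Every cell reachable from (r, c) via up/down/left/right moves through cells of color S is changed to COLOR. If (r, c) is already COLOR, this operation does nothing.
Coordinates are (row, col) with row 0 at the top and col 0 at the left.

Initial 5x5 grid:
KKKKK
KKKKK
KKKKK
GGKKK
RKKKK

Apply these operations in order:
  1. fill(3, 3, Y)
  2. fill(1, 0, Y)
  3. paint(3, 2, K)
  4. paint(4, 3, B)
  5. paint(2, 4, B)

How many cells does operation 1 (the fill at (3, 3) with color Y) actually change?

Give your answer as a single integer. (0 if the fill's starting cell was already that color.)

Answer: 22

Derivation:
After op 1 fill(3,3,Y) [22 cells changed]:
YYYYY
YYYYY
YYYYY
GGYYY
RYYYY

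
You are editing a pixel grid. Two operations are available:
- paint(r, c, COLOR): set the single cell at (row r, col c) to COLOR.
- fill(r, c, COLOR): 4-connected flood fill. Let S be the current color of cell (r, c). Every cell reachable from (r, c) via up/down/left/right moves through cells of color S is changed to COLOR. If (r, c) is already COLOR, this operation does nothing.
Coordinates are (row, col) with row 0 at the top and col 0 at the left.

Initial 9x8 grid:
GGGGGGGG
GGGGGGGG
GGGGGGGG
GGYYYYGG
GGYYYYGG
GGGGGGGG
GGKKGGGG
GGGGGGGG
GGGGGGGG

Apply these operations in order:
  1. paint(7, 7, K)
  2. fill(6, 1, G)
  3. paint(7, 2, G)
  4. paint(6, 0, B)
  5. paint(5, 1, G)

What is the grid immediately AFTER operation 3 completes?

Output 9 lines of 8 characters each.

Answer: GGGGGGGG
GGGGGGGG
GGGGGGGG
GGYYYYGG
GGYYYYGG
GGGGGGGG
GGKKGGGG
GGGGGGGK
GGGGGGGG

Derivation:
After op 1 paint(7,7,K):
GGGGGGGG
GGGGGGGG
GGGGGGGG
GGYYYYGG
GGYYYYGG
GGGGGGGG
GGKKGGGG
GGGGGGGK
GGGGGGGG
After op 2 fill(6,1,G) [0 cells changed]:
GGGGGGGG
GGGGGGGG
GGGGGGGG
GGYYYYGG
GGYYYYGG
GGGGGGGG
GGKKGGGG
GGGGGGGK
GGGGGGGG
After op 3 paint(7,2,G):
GGGGGGGG
GGGGGGGG
GGGGGGGG
GGYYYYGG
GGYYYYGG
GGGGGGGG
GGKKGGGG
GGGGGGGK
GGGGGGGG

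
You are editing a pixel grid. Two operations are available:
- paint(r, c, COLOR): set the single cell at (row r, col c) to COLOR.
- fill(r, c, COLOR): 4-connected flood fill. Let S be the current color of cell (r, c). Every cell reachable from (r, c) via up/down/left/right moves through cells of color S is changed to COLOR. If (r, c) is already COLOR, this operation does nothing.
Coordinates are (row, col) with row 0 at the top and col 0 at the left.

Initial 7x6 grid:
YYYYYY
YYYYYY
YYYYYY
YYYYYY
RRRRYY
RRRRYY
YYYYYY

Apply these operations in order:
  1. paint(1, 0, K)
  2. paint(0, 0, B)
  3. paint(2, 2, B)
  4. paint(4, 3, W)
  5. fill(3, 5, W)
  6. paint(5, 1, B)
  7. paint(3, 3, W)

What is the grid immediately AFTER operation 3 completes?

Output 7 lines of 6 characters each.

After op 1 paint(1,0,K):
YYYYYY
KYYYYY
YYYYYY
YYYYYY
RRRRYY
RRRRYY
YYYYYY
After op 2 paint(0,0,B):
BYYYYY
KYYYYY
YYYYYY
YYYYYY
RRRRYY
RRRRYY
YYYYYY
After op 3 paint(2,2,B):
BYYYYY
KYYYYY
YYBYYY
YYYYYY
RRRRYY
RRRRYY
YYYYYY

Answer: BYYYYY
KYYYYY
YYBYYY
YYYYYY
RRRRYY
RRRRYY
YYYYYY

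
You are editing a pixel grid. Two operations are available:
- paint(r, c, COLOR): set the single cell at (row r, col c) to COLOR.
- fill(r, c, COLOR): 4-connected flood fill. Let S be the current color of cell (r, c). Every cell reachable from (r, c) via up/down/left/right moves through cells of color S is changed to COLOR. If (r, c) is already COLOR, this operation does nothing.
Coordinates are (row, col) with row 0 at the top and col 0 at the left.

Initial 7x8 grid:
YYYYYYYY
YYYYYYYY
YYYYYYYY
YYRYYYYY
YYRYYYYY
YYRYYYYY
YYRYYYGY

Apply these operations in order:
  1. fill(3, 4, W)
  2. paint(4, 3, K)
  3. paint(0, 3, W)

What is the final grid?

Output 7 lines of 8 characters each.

After op 1 fill(3,4,W) [51 cells changed]:
WWWWWWWW
WWWWWWWW
WWWWWWWW
WWRWWWWW
WWRWWWWW
WWRWWWWW
WWRWWWGW
After op 2 paint(4,3,K):
WWWWWWWW
WWWWWWWW
WWWWWWWW
WWRWWWWW
WWRKWWWW
WWRWWWWW
WWRWWWGW
After op 3 paint(0,3,W):
WWWWWWWW
WWWWWWWW
WWWWWWWW
WWRWWWWW
WWRKWWWW
WWRWWWWW
WWRWWWGW

Answer: WWWWWWWW
WWWWWWWW
WWWWWWWW
WWRWWWWW
WWRKWWWW
WWRWWWWW
WWRWWWGW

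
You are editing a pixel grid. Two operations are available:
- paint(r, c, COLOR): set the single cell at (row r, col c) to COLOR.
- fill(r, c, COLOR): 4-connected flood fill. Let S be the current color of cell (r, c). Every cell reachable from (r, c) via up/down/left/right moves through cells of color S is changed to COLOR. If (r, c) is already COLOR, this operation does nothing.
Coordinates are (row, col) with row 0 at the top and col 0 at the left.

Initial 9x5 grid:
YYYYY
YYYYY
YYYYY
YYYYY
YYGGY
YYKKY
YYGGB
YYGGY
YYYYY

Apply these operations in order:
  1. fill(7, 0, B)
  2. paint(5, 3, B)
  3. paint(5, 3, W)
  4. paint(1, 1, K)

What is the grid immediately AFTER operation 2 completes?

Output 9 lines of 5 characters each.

After op 1 fill(7,0,B) [36 cells changed]:
BBBBB
BBBBB
BBBBB
BBBBB
BBGGB
BBKKB
BBGGB
BBGGB
BBBBB
After op 2 paint(5,3,B):
BBBBB
BBBBB
BBBBB
BBBBB
BBGGB
BBKBB
BBGGB
BBGGB
BBBBB

Answer: BBBBB
BBBBB
BBBBB
BBBBB
BBGGB
BBKBB
BBGGB
BBGGB
BBBBB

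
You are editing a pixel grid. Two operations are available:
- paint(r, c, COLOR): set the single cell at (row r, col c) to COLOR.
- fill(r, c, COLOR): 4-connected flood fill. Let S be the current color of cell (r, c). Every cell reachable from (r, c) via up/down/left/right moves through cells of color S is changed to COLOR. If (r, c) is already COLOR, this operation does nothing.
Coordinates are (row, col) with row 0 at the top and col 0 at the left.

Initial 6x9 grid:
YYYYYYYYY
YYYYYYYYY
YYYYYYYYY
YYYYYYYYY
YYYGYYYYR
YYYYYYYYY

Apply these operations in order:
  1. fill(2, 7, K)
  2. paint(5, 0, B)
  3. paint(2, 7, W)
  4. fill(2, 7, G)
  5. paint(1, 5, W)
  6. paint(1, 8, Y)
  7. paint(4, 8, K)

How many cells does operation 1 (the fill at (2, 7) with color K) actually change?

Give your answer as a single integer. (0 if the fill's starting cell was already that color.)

After op 1 fill(2,7,K) [52 cells changed]:
KKKKKKKKK
KKKKKKKKK
KKKKKKKKK
KKKKKKKKK
KKKGKKKKR
KKKKKKKKK

Answer: 52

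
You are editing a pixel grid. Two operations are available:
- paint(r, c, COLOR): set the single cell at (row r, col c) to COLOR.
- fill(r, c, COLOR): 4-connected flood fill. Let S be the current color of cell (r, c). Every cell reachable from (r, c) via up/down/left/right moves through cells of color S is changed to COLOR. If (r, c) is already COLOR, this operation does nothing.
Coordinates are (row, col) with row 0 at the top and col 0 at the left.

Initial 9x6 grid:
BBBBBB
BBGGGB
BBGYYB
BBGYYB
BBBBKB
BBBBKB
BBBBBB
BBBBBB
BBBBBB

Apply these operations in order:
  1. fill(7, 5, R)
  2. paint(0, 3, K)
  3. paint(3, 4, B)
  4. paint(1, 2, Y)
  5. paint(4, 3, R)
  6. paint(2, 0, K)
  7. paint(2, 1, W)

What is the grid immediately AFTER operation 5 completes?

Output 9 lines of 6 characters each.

Answer: RRRKRR
RRYGGR
RRGYYR
RRGYBR
RRRRKR
RRRRKR
RRRRRR
RRRRRR
RRRRRR

Derivation:
After op 1 fill(7,5,R) [43 cells changed]:
RRRRRR
RRGGGR
RRGYYR
RRGYYR
RRRRKR
RRRRKR
RRRRRR
RRRRRR
RRRRRR
After op 2 paint(0,3,K):
RRRKRR
RRGGGR
RRGYYR
RRGYYR
RRRRKR
RRRRKR
RRRRRR
RRRRRR
RRRRRR
After op 3 paint(3,4,B):
RRRKRR
RRGGGR
RRGYYR
RRGYBR
RRRRKR
RRRRKR
RRRRRR
RRRRRR
RRRRRR
After op 4 paint(1,2,Y):
RRRKRR
RRYGGR
RRGYYR
RRGYBR
RRRRKR
RRRRKR
RRRRRR
RRRRRR
RRRRRR
After op 5 paint(4,3,R):
RRRKRR
RRYGGR
RRGYYR
RRGYBR
RRRRKR
RRRRKR
RRRRRR
RRRRRR
RRRRRR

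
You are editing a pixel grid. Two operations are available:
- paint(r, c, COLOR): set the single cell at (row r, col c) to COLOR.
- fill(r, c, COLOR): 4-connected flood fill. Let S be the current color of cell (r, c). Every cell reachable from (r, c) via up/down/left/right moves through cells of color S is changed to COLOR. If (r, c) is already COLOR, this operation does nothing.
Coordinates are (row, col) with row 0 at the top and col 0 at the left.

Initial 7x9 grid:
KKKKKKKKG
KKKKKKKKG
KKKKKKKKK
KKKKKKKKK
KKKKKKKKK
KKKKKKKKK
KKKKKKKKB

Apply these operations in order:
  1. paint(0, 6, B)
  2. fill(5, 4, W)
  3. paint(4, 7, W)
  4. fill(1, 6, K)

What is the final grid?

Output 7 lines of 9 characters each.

After op 1 paint(0,6,B):
KKKKKKBKG
KKKKKKKKG
KKKKKKKKK
KKKKKKKKK
KKKKKKKKK
KKKKKKKKK
KKKKKKKKB
After op 2 fill(5,4,W) [59 cells changed]:
WWWWWWBWG
WWWWWWWWG
WWWWWWWWW
WWWWWWWWW
WWWWWWWWW
WWWWWWWWW
WWWWWWWWB
After op 3 paint(4,7,W):
WWWWWWBWG
WWWWWWWWG
WWWWWWWWW
WWWWWWWWW
WWWWWWWWW
WWWWWWWWW
WWWWWWWWB
After op 4 fill(1,6,K) [59 cells changed]:
KKKKKKBKG
KKKKKKKKG
KKKKKKKKK
KKKKKKKKK
KKKKKKKKK
KKKKKKKKK
KKKKKKKKB

Answer: KKKKKKBKG
KKKKKKKKG
KKKKKKKKK
KKKKKKKKK
KKKKKKKKK
KKKKKKKKK
KKKKKKKKB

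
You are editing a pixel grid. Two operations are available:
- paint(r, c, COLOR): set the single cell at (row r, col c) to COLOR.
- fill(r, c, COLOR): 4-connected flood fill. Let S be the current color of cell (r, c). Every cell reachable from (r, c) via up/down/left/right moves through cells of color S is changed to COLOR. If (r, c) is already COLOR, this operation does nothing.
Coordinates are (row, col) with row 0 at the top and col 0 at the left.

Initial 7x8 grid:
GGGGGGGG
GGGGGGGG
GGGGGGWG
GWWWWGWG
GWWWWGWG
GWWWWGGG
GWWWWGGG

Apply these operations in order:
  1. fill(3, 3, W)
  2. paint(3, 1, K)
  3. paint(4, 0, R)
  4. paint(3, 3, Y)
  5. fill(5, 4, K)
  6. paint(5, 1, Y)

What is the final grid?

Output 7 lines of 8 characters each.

After op 1 fill(3,3,W) [0 cells changed]:
GGGGGGGG
GGGGGGGG
GGGGGGWG
GWWWWGWG
GWWWWGWG
GWWWWGGG
GWWWWGGG
After op 2 paint(3,1,K):
GGGGGGGG
GGGGGGGG
GGGGGGWG
GKWWWGWG
GWWWWGWG
GWWWWGGG
GWWWWGGG
After op 3 paint(4,0,R):
GGGGGGGG
GGGGGGGG
GGGGGGWG
GKWWWGWG
RWWWWGWG
GWWWWGGG
GWWWWGGG
After op 4 paint(3,3,Y):
GGGGGGGG
GGGGGGGG
GGGGGGWG
GKWYWGWG
RWWWWGWG
GWWWWGGG
GWWWWGGG
After op 5 fill(5,4,K) [14 cells changed]:
GGGGGGGG
GGGGGGGG
GGGGGGWG
GKKYKGWG
RKKKKGWG
GKKKKGGG
GKKKKGGG
After op 6 paint(5,1,Y):
GGGGGGGG
GGGGGGGG
GGGGGGWG
GKKYKGWG
RKKKKGWG
GYKKKGGG
GKKKKGGG

Answer: GGGGGGGG
GGGGGGGG
GGGGGGWG
GKKYKGWG
RKKKKGWG
GYKKKGGG
GKKKKGGG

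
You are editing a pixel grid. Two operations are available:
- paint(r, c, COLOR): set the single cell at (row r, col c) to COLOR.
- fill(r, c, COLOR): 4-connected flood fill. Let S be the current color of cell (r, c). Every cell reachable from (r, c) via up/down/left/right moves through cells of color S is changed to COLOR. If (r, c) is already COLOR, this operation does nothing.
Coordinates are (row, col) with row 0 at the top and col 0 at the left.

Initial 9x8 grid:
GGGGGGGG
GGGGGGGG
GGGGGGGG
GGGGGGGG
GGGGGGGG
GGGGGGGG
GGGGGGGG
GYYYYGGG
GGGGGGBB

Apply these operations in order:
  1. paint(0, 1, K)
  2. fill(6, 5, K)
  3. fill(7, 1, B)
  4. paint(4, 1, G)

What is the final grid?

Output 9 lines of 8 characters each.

After op 1 paint(0,1,K):
GKGGGGGG
GGGGGGGG
GGGGGGGG
GGGGGGGG
GGGGGGGG
GGGGGGGG
GGGGGGGG
GYYYYGGG
GGGGGGBB
After op 2 fill(6,5,K) [65 cells changed]:
KKKKKKKK
KKKKKKKK
KKKKKKKK
KKKKKKKK
KKKKKKKK
KKKKKKKK
KKKKKKKK
KYYYYKKK
KKKKKKBB
After op 3 fill(7,1,B) [4 cells changed]:
KKKKKKKK
KKKKKKKK
KKKKKKKK
KKKKKKKK
KKKKKKKK
KKKKKKKK
KKKKKKKK
KBBBBKKK
KKKKKKBB
After op 4 paint(4,1,G):
KKKKKKKK
KKKKKKKK
KKKKKKKK
KKKKKKKK
KGKKKKKK
KKKKKKKK
KKKKKKKK
KBBBBKKK
KKKKKKBB

Answer: KKKKKKKK
KKKKKKKK
KKKKKKKK
KKKKKKKK
KGKKKKKK
KKKKKKKK
KKKKKKKK
KBBBBKKK
KKKKKKBB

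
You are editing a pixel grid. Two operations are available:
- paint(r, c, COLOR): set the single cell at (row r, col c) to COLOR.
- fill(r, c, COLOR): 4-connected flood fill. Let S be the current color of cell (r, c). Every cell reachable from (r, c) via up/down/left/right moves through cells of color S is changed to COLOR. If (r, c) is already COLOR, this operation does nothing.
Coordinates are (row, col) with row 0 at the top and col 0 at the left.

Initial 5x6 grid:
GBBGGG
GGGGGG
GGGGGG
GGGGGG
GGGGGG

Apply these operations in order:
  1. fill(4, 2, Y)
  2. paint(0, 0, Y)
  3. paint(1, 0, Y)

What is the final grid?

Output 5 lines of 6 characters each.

After op 1 fill(4,2,Y) [28 cells changed]:
YBBYYY
YYYYYY
YYYYYY
YYYYYY
YYYYYY
After op 2 paint(0,0,Y):
YBBYYY
YYYYYY
YYYYYY
YYYYYY
YYYYYY
After op 3 paint(1,0,Y):
YBBYYY
YYYYYY
YYYYYY
YYYYYY
YYYYYY

Answer: YBBYYY
YYYYYY
YYYYYY
YYYYYY
YYYYYY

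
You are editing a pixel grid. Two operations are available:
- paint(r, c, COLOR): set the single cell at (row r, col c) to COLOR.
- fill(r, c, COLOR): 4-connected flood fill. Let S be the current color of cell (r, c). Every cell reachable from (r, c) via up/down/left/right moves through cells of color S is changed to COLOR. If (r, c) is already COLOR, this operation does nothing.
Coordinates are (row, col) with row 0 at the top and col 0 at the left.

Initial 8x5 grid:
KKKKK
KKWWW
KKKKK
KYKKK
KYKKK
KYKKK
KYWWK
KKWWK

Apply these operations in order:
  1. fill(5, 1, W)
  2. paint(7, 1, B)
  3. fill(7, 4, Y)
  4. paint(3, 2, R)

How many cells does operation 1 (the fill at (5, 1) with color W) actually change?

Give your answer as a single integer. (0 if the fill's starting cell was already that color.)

Answer: 4

Derivation:
After op 1 fill(5,1,W) [4 cells changed]:
KKKKK
KKWWW
KKKKK
KWKKK
KWKKK
KWKKK
KWWWK
KKWWK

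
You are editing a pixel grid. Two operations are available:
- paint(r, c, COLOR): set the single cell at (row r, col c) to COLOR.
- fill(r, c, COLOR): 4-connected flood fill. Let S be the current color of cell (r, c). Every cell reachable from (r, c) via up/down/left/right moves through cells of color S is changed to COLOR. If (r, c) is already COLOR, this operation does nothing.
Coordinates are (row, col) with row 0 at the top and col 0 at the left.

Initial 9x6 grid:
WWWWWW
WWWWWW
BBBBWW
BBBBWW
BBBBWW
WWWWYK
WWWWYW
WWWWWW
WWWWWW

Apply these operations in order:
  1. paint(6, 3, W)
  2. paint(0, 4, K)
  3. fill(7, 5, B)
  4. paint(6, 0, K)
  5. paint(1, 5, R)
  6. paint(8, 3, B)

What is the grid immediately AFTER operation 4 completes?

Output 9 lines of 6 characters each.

After op 1 paint(6,3,W):
WWWWWW
WWWWWW
BBBBWW
BBBBWW
BBBBWW
WWWWYK
WWWWYW
WWWWWW
WWWWWW
After op 2 paint(0,4,K):
WWWWKW
WWWWWW
BBBBWW
BBBBWW
BBBBWW
WWWWYK
WWWWYW
WWWWWW
WWWWWW
After op 3 fill(7,5,B) [21 cells changed]:
WWWWKW
WWWWWW
BBBBWW
BBBBWW
BBBBWW
BBBBYK
BBBBYB
BBBBBB
BBBBBB
After op 4 paint(6,0,K):
WWWWKW
WWWWWW
BBBBWW
BBBBWW
BBBBWW
BBBBYK
KBBBYB
BBBBBB
BBBBBB

Answer: WWWWKW
WWWWWW
BBBBWW
BBBBWW
BBBBWW
BBBBYK
KBBBYB
BBBBBB
BBBBBB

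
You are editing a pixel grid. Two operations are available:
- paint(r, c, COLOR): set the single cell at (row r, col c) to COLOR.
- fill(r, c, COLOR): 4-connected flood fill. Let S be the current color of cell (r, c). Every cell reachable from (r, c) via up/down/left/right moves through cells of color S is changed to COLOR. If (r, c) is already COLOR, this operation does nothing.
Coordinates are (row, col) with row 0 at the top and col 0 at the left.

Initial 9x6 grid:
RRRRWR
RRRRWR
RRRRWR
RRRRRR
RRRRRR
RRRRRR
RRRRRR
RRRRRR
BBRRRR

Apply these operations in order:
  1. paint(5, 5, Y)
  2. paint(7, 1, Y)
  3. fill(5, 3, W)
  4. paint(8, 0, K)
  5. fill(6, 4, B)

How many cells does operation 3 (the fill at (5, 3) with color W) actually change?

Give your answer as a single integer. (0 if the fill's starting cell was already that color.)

Answer: 47

Derivation:
After op 1 paint(5,5,Y):
RRRRWR
RRRRWR
RRRRWR
RRRRRR
RRRRRR
RRRRRY
RRRRRR
RRRRRR
BBRRRR
After op 2 paint(7,1,Y):
RRRRWR
RRRRWR
RRRRWR
RRRRRR
RRRRRR
RRRRRY
RRRRRR
RYRRRR
BBRRRR
After op 3 fill(5,3,W) [47 cells changed]:
WWWWWW
WWWWWW
WWWWWW
WWWWWW
WWWWWW
WWWWWY
WWWWWW
WYWWWW
BBWWWW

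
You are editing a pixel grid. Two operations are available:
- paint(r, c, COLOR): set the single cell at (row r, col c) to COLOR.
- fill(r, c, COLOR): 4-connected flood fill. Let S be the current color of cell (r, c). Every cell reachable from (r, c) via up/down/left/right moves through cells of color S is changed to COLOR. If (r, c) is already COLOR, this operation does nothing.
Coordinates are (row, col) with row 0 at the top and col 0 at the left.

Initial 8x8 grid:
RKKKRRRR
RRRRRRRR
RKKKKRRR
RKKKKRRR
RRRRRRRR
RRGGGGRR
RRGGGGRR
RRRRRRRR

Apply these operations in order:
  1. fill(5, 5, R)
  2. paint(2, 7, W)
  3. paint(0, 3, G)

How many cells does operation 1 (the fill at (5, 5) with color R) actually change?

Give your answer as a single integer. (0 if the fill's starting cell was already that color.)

After op 1 fill(5,5,R) [8 cells changed]:
RKKKRRRR
RRRRRRRR
RKKKKRRR
RKKKKRRR
RRRRRRRR
RRRRRRRR
RRRRRRRR
RRRRRRRR

Answer: 8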